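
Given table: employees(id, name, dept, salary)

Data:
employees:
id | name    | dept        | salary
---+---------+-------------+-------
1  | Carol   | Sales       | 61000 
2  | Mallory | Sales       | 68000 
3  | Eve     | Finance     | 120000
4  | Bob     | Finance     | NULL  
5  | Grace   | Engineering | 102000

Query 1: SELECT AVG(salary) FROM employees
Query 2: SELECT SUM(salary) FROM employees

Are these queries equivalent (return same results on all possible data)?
No, not equivalent

Query 1 returns: [(87750.0,)]
Query 2 returns: [(351000,)]

Reason: AVG vs SUM give different aggregate values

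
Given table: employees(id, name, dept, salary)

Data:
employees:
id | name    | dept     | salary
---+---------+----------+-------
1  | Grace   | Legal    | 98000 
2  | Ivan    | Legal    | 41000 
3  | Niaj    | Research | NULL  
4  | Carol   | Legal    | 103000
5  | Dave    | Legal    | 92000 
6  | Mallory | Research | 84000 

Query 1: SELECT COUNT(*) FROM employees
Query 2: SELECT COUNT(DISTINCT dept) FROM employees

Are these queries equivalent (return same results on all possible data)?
No, not equivalent

Query 1 returns: [(6,)]
Query 2 returns: [(2,)]

Reason: COUNT(*) counts rows, COUNT(DISTINCT dept) counts unique depts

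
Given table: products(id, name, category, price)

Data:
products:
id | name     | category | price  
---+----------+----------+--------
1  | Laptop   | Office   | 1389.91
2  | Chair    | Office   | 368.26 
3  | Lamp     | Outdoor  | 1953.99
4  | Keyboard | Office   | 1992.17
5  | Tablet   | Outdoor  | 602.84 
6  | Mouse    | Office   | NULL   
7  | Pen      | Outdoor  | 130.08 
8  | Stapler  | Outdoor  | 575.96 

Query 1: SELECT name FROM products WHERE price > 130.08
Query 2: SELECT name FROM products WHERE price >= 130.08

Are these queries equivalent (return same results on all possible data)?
No, not equivalent

Query 1 returns: [('Laptop',), ('Chair',), ('Lamp',), ('Keyboard',), ('Tablet',), ('Stapler',)]
Query 2 returns: [('Laptop',), ('Chair',), ('Lamp',), ('Keyboard',), ('Tablet',), ('Pen',), ('Stapler',)]

Reason: > vs >= gives different results when price = 130.08 exists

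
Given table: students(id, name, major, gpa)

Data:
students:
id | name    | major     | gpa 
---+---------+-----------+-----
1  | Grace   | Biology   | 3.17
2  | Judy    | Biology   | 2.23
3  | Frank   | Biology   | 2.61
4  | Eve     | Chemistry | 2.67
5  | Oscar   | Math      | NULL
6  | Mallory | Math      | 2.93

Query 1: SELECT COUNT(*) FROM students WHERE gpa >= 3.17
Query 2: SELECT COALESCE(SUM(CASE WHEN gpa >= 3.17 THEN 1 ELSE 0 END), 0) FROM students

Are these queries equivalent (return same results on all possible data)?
Yes, equivalent

Both queries return: [(1,)]

Reason: COUNT with WHERE vs conditional SUM (COALESCE handles empty-table NULL)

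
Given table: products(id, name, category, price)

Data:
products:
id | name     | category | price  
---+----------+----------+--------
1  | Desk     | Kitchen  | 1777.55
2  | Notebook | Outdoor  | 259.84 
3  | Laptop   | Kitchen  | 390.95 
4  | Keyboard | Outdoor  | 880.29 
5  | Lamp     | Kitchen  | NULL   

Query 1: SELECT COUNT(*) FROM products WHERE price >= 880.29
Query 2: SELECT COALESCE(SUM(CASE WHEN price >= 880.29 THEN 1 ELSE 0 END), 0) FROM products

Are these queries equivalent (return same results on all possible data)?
Yes, equivalent

Both queries return: [(2,)]

Reason: COUNT with WHERE vs conditional SUM (COALESCE handles empty-table NULL)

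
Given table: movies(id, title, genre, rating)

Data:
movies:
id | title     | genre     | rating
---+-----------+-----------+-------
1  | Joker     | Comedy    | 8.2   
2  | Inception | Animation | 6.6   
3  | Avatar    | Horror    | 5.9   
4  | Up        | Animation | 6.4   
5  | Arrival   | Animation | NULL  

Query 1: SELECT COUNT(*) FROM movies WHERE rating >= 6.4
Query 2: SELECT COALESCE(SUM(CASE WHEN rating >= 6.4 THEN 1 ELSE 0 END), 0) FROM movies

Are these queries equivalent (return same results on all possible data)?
Yes, equivalent

Both queries return: [(3,)]

Reason: COUNT with WHERE vs conditional SUM (COALESCE handles empty-table NULL)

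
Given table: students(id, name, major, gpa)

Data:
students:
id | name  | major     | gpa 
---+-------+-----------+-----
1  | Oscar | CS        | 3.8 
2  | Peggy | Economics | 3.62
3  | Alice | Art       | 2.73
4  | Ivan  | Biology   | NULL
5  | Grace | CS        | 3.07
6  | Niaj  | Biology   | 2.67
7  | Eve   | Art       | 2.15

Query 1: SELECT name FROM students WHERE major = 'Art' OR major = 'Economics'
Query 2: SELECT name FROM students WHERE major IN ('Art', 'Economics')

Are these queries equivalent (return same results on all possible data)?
Yes, equivalent

Both queries return: [('Alice',), ('Eve',), ('Peggy',)]

Reason: OR vs IN are equivalent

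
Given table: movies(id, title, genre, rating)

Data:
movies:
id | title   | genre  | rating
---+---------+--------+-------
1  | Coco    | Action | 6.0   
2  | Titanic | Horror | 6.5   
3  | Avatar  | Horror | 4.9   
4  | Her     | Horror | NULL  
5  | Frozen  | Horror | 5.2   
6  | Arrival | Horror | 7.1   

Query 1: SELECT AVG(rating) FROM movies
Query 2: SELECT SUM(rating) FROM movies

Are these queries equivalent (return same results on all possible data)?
No, not equivalent

Query 1 returns: [(5.9399999999999995,)]
Query 2 returns: [(29.7,)]

Reason: AVG vs SUM give different aggregate values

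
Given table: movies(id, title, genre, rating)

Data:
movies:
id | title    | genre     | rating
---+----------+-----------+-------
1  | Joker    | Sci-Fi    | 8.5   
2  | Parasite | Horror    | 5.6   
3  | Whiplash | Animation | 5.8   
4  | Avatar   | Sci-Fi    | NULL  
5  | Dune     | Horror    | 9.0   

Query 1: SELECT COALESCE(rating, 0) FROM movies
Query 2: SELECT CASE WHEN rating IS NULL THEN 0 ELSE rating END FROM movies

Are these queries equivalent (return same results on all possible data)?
Yes, equivalent

Both queries return: [(0,), (5.6,), (5.8,), (8.5,), (9.0,)]

Reason: COALESCE vs CASE for NULL handling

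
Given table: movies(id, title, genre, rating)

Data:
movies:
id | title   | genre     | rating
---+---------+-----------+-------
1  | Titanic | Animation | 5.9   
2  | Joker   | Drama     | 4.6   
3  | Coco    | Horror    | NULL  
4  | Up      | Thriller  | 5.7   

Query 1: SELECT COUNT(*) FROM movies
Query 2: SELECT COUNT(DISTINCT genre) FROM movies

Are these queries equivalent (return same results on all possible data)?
No, not equivalent

Query 1 returns: [(4,)]
Query 2 returns: [(4,)]

Reason: COUNT(*) counts rows, COUNT(DISTINCT genre) counts unique genres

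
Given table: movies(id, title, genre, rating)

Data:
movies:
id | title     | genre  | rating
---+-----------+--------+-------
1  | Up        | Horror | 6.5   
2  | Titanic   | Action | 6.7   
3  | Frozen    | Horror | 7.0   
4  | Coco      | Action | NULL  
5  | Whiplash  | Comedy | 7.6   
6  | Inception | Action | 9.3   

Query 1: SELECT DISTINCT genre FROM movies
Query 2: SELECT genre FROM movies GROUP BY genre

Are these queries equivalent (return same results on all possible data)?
Yes, equivalent

Both queries return: [('Action',), ('Comedy',), ('Horror',)]

Reason: Both get unique genres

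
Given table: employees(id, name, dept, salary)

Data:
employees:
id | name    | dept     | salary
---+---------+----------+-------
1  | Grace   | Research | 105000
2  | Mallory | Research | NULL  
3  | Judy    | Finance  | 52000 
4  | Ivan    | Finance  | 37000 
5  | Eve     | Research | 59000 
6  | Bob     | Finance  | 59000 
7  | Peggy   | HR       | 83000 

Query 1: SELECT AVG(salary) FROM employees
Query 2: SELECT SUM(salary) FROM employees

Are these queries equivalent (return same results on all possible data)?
No, not equivalent

Query 1 returns: [(65833.33333333333,)]
Query 2 returns: [(395000,)]

Reason: AVG vs SUM give different aggregate values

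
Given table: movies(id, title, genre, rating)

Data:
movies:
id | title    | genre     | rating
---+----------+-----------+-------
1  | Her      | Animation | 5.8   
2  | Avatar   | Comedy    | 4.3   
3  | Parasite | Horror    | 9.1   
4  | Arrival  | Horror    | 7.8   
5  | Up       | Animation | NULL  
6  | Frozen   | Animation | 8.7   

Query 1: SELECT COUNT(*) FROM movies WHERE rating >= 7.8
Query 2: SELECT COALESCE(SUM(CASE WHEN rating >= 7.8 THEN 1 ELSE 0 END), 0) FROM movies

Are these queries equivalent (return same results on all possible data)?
Yes, equivalent

Both queries return: [(3,)]

Reason: COUNT with WHERE vs conditional SUM (COALESCE handles empty-table NULL)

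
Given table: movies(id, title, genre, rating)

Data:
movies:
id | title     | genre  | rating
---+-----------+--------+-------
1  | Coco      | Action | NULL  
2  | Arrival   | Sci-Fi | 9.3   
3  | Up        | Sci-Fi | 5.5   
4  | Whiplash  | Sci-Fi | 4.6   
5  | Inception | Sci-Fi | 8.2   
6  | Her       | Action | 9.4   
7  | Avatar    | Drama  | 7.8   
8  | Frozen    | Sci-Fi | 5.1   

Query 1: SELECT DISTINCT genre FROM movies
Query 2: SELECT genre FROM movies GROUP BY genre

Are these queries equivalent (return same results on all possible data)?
Yes, equivalent

Both queries return: [('Action',), ('Drama',), ('Sci-Fi',)]

Reason: Both get unique genres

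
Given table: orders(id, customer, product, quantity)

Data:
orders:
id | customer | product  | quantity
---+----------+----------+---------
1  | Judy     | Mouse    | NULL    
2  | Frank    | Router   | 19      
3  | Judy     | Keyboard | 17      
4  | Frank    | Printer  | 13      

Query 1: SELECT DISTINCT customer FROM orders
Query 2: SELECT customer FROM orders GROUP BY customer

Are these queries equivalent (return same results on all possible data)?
Yes, equivalent

Both queries return: [('Frank',), ('Judy',)]

Reason: Both get unique customers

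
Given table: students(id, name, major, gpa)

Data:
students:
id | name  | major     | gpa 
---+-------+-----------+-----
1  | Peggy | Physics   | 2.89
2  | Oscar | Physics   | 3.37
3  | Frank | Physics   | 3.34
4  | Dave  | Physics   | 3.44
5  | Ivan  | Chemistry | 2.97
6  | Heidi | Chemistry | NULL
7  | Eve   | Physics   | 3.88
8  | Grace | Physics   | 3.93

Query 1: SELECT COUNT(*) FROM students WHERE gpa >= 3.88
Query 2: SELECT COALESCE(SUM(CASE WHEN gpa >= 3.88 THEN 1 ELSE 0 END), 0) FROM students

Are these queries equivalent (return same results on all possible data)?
Yes, equivalent

Both queries return: [(2,)]

Reason: COUNT with WHERE vs conditional SUM (COALESCE handles empty-table NULL)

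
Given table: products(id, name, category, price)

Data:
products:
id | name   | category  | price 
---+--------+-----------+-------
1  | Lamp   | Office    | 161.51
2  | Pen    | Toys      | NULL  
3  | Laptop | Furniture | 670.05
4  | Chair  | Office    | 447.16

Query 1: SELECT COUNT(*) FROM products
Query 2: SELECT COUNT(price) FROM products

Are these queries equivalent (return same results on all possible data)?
No, not equivalent

Query 1 returns: [(4,)]
Query 2 returns: [(3,)]

Reason: COUNT(*) includes NULLs, COUNT(column) excludes them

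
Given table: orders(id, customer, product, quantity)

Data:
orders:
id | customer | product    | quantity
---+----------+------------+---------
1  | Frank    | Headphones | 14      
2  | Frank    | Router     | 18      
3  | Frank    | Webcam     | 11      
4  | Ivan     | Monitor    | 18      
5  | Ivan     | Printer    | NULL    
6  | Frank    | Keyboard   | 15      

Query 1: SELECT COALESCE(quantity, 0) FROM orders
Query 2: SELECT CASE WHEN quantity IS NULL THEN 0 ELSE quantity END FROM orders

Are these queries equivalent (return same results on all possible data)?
Yes, equivalent

Both queries return: [(0,), (11,), (14,), (15,), (18,), (18,)]

Reason: COALESCE vs CASE for NULL handling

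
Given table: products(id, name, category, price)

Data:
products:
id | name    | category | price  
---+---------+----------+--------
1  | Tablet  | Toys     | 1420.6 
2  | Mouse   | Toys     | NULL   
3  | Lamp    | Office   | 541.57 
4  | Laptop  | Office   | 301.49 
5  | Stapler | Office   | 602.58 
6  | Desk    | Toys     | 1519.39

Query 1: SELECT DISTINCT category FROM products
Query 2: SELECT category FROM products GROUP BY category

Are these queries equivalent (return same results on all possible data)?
Yes, equivalent

Both queries return: [('Office',), ('Toys',)]

Reason: Both get unique categorys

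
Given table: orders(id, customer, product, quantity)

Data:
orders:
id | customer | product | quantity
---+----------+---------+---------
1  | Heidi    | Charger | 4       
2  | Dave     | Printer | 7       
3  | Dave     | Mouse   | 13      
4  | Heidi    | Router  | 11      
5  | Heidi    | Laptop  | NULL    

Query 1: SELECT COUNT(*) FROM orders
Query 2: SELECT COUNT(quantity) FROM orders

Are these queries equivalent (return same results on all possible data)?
No, not equivalent

Query 1 returns: [(5,)]
Query 2 returns: [(4,)]

Reason: COUNT(*) includes NULLs, COUNT(column) excludes them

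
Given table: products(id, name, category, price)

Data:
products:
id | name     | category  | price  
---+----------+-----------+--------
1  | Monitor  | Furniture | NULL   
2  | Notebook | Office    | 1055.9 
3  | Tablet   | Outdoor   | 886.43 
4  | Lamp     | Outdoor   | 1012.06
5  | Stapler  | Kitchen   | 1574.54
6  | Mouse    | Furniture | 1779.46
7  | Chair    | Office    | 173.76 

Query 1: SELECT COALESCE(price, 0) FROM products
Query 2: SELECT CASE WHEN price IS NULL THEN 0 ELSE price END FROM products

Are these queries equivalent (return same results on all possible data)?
Yes, equivalent

Both queries return: [(0,), (173.76,), (886.43,), (1012.06,), (1055.9,), (1574.54,), (1779.46,)]

Reason: COALESCE vs CASE for NULL handling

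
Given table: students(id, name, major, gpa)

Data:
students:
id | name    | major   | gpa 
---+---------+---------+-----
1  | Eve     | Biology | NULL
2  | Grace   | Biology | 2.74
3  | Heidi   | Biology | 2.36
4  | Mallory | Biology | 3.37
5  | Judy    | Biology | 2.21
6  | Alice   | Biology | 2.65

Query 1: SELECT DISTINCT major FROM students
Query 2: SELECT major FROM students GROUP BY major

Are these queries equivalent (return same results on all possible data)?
Yes, equivalent

Both queries return: [('Biology',)]

Reason: Both get unique majors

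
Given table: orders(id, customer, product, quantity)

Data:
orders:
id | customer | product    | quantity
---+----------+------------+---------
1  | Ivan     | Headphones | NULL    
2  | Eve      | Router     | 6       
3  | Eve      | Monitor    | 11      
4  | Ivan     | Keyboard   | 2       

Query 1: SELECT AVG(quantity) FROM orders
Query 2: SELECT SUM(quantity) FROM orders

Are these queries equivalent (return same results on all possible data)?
No, not equivalent

Query 1 returns: [(6.333333333333333,)]
Query 2 returns: [(19,)]

Reason: AVG vs SUM give different aggregate values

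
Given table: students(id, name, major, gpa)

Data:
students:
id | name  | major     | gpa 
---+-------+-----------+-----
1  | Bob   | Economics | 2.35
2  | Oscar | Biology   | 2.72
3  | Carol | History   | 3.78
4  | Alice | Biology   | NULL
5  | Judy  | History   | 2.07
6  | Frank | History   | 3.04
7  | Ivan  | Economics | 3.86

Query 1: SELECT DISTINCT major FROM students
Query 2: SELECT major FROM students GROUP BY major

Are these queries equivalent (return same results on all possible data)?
Yes, equivalent

Both queries return: [('Biology',), ('Economics',), ('History',)]

Reason: Both get unique majors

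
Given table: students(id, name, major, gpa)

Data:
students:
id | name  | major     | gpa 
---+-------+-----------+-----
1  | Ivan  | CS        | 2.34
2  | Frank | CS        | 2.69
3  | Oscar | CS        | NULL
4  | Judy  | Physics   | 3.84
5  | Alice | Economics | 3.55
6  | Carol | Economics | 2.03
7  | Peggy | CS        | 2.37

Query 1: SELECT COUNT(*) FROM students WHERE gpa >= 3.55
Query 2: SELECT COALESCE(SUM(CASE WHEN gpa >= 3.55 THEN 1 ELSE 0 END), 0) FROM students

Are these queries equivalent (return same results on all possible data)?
Yes, equivalent

Both queries return: [(2,)]

Reason: COUNT with WHERE vs conditional SUM (COALESCE handles empty-table NULL)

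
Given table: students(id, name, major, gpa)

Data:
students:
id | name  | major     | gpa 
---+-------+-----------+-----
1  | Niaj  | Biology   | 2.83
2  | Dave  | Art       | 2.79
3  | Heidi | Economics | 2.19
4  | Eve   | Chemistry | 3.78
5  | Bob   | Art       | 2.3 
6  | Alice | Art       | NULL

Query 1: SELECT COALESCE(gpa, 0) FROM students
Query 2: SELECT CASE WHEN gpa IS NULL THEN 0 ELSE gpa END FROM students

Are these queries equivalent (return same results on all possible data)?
Yes, equivalent

Both queries return: [(0,), (2.19,), (2.3,), (2.79,), (2.83,), (3.78,)]

Reason: COALESCE vs CASE for NULL handling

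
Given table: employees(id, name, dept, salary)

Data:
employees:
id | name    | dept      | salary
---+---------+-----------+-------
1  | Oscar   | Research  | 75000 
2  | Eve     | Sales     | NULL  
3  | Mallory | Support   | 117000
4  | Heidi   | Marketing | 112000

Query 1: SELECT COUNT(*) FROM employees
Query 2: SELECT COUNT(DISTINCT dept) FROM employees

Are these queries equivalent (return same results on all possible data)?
No, not equivalent

Query 1 returns: [(4,)]
Query 2 returns: [(4,)]

Reason: COUNT(*) counts rows, COUNT(DISTINCT dept) counts unique depts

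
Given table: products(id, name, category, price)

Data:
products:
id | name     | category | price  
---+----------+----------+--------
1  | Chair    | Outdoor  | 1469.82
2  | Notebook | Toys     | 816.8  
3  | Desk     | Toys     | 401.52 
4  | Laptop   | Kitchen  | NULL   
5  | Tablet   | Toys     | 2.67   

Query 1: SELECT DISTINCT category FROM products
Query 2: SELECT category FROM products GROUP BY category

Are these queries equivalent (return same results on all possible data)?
Yes, equivalent

Both queries return: [('Kitchen',), ('Outdoor',), ('Toys',)]

Reason: Both get unique categorys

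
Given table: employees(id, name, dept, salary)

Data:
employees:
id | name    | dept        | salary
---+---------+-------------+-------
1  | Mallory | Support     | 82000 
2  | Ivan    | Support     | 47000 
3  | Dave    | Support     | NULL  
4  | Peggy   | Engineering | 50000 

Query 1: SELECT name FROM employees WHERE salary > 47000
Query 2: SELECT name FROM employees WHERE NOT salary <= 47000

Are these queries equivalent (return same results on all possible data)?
Yes, equivalent

Both queries return: [('Mallory',), ('Peggy',)]

Reason: Both filter salary > 47000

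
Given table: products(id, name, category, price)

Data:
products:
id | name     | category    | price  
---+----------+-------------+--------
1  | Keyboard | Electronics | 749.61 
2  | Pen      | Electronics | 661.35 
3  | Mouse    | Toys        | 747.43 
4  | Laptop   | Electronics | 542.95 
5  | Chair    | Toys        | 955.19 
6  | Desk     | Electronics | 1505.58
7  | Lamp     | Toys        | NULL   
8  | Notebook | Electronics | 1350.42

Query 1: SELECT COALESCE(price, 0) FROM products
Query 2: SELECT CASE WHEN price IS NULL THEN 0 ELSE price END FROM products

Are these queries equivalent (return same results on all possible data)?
Yes, equivalent

Both queries return: [(0,), (542.95,), (661.35,), (747.43,), (749.61,), (955.19,), (1350.42,), (1505.58,)]

Reason: COALESCE vs CASE for NULL handling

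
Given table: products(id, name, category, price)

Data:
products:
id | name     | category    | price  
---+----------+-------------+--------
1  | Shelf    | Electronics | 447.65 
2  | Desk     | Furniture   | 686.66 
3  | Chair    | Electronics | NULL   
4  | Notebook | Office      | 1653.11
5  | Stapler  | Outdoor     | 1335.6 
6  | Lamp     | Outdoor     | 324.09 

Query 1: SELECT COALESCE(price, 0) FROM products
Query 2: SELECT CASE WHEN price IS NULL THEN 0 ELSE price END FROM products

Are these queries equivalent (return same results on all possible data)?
Yes, equivalent

Both queries return: [(0,), (324.09,), (447.65,), (686.66,), (1335.6,), (1653.11,)]

Reason: COALESCE vs CASE for NULL handling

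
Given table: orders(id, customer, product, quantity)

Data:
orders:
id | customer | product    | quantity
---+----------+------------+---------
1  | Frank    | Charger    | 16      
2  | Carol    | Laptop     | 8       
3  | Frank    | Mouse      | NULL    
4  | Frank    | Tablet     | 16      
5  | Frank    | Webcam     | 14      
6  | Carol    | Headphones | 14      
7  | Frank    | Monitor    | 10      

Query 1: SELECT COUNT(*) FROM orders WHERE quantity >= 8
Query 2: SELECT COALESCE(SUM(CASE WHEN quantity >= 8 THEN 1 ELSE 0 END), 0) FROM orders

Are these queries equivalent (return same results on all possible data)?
Yes, equivalent

Both queries return: [(6,)]

Reason: COUNT with WHERE vs conditional SUM (COALESCE handles empty-table NULL)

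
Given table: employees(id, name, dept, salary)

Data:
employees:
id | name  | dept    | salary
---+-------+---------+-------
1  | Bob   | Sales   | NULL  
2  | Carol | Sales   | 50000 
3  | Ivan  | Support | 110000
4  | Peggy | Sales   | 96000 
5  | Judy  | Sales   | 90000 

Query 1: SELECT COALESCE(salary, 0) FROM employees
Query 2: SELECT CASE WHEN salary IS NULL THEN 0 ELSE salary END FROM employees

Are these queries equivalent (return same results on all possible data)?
Yes, equivalent

Both queries return: [(0,), (50000,), (90000,), (96000,), (110000,)]

Reason: COALESCE vs CASE for NULL handling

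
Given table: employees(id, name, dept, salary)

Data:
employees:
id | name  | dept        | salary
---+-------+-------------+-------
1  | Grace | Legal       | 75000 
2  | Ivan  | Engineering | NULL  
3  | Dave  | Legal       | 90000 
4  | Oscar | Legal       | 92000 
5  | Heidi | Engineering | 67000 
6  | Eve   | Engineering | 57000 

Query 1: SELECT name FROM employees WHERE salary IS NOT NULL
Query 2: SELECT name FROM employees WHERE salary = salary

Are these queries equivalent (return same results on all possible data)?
Yes, equivalent

Both queries return: [('Dave',), ('Eve',), ('Grace',), ('Heidi',), ('Oscar',)]

Reason: IS NOT NULL vs self-equality (both exclude NULLs)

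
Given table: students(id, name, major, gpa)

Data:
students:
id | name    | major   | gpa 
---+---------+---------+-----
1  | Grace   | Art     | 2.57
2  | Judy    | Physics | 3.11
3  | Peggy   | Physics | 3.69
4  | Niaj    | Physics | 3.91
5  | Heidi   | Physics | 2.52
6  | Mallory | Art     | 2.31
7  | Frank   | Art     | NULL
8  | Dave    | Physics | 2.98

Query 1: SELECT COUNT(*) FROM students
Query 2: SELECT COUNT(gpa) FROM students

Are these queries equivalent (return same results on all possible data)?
No, not equivalent

Query 1 returns: [(8,)]
Query 2 returns: [(7,)]

Reason: COUNT(*) includes NULLs, COUNT(column) excludes them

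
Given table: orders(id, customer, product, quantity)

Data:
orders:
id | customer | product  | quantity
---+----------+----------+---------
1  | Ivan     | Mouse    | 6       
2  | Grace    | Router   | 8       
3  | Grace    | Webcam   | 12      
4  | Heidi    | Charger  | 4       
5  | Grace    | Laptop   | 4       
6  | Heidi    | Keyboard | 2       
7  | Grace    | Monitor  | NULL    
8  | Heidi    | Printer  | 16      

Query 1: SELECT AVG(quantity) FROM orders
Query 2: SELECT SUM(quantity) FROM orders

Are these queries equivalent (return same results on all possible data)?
No, not equivalent

Query 1 returns: [(7.428571428571429,)]
Query 2 returns: [(52,)]

Reason: AVG vs SUM give different aggregate values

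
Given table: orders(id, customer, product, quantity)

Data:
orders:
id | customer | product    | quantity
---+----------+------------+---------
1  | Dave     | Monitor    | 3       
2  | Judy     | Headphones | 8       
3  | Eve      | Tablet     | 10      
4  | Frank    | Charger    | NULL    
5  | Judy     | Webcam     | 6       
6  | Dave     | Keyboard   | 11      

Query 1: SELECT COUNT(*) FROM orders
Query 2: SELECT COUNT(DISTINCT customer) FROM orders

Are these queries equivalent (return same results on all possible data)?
No, not equivalent

Query 1 returns: [(6,)]
Query 2 returns: [(4,)]

Reason: COUNT(*) counts rows, COUNT(DISTINCT customer) counts unique customers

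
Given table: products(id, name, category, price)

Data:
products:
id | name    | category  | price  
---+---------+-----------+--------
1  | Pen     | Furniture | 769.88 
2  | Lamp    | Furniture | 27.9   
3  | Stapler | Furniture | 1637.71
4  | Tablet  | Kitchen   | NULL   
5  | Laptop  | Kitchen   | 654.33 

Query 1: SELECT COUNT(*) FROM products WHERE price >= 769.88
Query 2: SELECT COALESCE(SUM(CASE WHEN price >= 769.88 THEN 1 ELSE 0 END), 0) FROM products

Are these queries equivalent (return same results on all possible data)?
Yes, equivalent

Both queries return: [(2,)]

Reason: COUNT with WHERE vs conditional SUM (COALESCE handles empty-table NULL)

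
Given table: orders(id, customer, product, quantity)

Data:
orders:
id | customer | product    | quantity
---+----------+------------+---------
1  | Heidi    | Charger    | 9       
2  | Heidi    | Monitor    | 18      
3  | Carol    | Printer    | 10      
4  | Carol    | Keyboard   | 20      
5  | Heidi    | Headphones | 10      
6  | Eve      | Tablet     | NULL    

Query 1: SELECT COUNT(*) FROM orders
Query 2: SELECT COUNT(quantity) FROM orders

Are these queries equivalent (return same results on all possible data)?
No, not equivalent

Query 1 returns: [(6,)]
Query 2 returns: [(5,)]

Reason: COUNT(*) includes NULLs, COUNT(column) excludes them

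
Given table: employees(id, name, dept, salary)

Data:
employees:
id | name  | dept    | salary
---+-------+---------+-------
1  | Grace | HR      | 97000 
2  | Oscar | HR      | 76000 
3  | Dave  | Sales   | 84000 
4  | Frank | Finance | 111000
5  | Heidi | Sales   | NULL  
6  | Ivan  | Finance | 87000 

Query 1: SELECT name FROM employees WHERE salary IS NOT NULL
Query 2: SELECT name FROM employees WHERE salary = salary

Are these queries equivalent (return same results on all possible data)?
Yes, equivalent

Both queries return: [('Dave',), ('Frank',), ('Grace',), ('Ivan',), ('Oscar',)]

Reason: IS NOT NULL vs self-equality (both exclude NULLs)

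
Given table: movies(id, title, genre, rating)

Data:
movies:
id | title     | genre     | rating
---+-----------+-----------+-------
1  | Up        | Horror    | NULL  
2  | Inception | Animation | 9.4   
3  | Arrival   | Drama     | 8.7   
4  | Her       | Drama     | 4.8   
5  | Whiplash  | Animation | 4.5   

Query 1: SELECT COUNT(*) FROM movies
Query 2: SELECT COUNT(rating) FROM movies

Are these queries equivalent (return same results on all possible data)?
No, not equivalent

Query 1 returns: [(5,)]
Query 2 returns: [(4,)]

Reason: COUNT(*) includes NULLs, COUNT(column) excludes them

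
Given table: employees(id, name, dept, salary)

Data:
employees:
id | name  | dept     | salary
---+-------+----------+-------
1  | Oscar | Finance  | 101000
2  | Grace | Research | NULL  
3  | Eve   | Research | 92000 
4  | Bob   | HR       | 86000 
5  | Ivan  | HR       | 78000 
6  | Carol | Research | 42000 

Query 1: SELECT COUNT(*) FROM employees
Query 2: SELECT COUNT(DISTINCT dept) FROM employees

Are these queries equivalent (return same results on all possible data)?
No, not equivalent

Query 1 returns: [(6,)]
Query 2 returns: [(3,)]

Reason: COUNT(*) counts rows, COUNT(DISTINCT dept) counts unique depts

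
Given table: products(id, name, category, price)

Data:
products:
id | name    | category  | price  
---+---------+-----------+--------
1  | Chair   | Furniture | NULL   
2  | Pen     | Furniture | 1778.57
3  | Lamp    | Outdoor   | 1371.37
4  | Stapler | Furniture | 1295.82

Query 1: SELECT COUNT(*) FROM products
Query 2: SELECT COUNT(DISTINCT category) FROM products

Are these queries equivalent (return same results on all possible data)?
No, not equivalent

Query 1 returns: [(4,)]
Query 2 returns: [(2,)]

Reason: COUNT(*) counts rows, COUNT(DISTINCT category) counts unique categorys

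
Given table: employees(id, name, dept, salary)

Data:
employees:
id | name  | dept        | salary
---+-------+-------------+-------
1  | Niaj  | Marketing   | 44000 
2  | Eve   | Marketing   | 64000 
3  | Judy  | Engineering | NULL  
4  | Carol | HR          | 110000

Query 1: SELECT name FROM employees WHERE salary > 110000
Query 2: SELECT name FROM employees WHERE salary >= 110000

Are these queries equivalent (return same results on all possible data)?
No, not equivalent

Query 1 returns: []
Query 2 returns: [('Carol',)]

Reason: > vs >= gives different results when salary = 110000 exists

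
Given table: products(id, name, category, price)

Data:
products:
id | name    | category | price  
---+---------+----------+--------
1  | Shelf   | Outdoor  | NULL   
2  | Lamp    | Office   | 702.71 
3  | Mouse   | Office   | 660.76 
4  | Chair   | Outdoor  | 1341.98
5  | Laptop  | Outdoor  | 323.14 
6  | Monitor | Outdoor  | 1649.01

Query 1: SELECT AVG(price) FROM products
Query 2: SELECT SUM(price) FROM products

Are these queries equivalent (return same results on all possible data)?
No, not equivalent

Query 1 returns: [(935.5200000000001,)]
Query 2 returns: [(4677.6,)]

Reason: AVG vs SUM give different aggregate values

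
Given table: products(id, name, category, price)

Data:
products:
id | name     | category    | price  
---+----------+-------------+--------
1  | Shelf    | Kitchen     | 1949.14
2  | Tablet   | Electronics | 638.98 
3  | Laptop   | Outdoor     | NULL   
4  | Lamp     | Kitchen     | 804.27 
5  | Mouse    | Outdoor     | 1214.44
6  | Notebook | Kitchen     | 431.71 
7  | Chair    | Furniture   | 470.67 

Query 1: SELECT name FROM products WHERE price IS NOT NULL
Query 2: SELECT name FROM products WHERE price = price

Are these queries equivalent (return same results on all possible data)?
Yes, equivalent

Both queries return: [('Chair',), ('Lamp',), ('Mouse',), ('Notebook',), ('Shelf',), ('Tablet',)]

Reason: IS NOT NULL vs self-equality (both exclude NULLs)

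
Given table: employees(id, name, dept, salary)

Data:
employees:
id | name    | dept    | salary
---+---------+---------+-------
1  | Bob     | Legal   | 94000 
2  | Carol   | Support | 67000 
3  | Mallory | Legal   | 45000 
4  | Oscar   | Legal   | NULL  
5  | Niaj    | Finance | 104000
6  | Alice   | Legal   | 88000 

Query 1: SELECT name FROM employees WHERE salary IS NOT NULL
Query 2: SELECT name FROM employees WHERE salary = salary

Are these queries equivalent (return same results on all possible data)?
Yes, equivalent

Both queries return: [('Alice',), ('Bob',), ('Carol',), ('Mallory',), ('Niaj',)]

Reason: IS NOT NULL vs self-equality (both exclude NULLs)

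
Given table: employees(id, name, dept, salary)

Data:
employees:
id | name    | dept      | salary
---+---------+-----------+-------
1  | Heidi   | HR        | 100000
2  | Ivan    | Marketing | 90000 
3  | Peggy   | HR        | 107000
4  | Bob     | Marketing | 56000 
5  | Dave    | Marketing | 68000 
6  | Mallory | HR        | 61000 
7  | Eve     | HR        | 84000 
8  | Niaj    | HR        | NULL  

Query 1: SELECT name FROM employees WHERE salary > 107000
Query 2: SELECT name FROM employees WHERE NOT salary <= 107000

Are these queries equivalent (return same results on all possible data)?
Yes, equivalent

Both queries return: []

Reason: Both filter salary > 107000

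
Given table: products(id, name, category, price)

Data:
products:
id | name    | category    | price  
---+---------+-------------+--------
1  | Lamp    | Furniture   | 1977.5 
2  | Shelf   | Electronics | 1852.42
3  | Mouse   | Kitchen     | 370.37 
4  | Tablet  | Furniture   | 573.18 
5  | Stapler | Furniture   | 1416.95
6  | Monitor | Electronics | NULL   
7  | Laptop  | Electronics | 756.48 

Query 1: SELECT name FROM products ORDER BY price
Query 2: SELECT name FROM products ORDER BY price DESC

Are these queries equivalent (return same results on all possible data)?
No, not equivalent

Query 1 returns: [('Monitor',), ('Mouse',), ('Tablet',), ('Laptop',), ('Stapler',), ('Shelf',), ('Lamp',)]
Query 2 returns: [('Lamp',), ('Shelf',), ('Stapler',), ('Laptop',), ('Tablet',), ('Mouse',), ('Monitor',)]

Reason: ASC vs DESC gives opposite ordering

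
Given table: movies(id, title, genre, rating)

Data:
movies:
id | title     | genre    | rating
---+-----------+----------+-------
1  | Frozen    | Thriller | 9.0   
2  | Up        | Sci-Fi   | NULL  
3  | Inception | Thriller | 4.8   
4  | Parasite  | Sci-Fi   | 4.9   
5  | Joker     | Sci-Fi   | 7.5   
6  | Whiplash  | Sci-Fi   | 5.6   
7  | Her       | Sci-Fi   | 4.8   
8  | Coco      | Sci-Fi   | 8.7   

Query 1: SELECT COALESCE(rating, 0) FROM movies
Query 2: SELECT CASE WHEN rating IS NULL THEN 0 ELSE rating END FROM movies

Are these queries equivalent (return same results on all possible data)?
Yes, equivalent

Both queries return: [(0,), (4.8,), (4.8,), (4.9,), (5.6,), (7.5,), (8.7,), (9.0,)]

Reason: COALESCE vs CASE for NULL handling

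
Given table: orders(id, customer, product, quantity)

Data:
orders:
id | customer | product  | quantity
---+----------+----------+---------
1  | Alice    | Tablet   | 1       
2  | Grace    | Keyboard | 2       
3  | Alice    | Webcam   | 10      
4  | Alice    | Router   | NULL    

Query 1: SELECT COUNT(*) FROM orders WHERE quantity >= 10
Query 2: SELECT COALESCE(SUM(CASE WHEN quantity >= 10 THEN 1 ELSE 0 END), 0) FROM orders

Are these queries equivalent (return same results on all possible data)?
Yes, equivalent

Both queries return: [(1,)]

Reason: COUNT with WHERE vs conditional SUM (COALESCE handles empty-table NULL)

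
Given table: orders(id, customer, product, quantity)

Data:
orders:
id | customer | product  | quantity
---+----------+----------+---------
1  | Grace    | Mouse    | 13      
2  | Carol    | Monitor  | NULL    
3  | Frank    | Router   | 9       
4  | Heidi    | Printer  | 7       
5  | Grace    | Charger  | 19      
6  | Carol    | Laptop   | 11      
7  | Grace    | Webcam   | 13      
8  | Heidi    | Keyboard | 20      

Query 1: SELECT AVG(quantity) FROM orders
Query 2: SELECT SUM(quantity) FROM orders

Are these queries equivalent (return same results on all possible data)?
No, not equivalent

Query 1 returns: [(13.142857142857142,)]
Query 2 returns: [(92,)]

Reason: AVG vs SUM give different aggregate values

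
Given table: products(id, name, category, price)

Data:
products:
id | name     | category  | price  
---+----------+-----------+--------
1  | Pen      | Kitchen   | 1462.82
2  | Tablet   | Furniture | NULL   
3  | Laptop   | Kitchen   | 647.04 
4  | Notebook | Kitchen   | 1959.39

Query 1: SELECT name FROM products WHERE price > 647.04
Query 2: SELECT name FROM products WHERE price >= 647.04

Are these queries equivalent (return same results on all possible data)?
No, not equivalent

Query 1 returns: [('Pen',), ('Notebook',)]
Query 2 returns: [('Pen',), ('Laptop',), ('Notebook',)]

Reason: > vs >= gives different results when price = 647.04 exists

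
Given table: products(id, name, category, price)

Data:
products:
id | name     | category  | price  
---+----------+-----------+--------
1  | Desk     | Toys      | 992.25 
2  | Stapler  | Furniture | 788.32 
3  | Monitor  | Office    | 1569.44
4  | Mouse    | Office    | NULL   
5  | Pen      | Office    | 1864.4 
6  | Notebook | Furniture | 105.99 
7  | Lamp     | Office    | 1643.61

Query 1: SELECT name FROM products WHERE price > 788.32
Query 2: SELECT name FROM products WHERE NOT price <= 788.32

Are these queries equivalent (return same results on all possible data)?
Yes, equivalent

Both queries return: [('Desk',), ('Lamp',), ('Monitor',), ('Pen',)]

Reason: Both filter price > 788.32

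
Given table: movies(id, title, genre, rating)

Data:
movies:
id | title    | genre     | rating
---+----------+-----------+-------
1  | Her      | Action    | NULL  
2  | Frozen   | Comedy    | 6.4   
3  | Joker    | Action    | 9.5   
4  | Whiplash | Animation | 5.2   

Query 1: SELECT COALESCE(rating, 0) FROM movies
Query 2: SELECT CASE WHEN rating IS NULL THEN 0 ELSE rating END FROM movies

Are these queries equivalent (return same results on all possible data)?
Yes, equivalent

Both queries return: [(0,), (5.2,), (6.4,), (9.5,)]

Reason: COALESCE vs CASE for NULL handling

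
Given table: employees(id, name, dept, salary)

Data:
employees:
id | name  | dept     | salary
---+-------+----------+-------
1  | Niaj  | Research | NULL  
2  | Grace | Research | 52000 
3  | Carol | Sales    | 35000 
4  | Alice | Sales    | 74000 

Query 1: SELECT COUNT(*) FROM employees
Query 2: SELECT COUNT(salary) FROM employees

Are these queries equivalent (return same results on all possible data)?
No, not equivalent

Query 1 returns: [(4,)]
Query 2 returns: [(3,)]

Reason: COUNT(*) includes NULLs, COUNT(column) excludes them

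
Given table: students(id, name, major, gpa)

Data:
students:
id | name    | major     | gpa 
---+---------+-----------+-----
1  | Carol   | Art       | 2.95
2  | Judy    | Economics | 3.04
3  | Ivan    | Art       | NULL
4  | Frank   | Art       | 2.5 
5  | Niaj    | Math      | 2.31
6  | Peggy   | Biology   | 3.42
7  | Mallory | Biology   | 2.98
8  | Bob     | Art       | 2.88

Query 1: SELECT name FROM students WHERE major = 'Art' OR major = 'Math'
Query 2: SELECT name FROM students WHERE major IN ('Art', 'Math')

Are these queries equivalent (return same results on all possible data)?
Yes, equivalent

Both queries return: [('Bob',), ('Carol',), ('Frank',), ('Ivan',), ('Niaj',)]

Reason: OR vs IN are equivalent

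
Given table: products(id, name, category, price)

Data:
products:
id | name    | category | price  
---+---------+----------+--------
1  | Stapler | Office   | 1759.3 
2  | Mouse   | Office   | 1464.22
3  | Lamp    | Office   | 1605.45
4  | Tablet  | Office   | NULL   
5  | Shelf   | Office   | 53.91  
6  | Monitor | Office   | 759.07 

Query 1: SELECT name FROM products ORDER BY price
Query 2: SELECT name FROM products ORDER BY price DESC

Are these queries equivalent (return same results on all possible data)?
No, not equivalent

Query 1 returns: [('Tablet',), ('Shelf',), ('Monitor',), ('Mouse',), ('Lamp',), ('Stapler',)]
Query 2 returns: [('Stapler',), ('Lamp',), ('Mouse',), ('Monitor',), ('Shelf',), ('Tablet',)]

Reason: ASC vs DESC gives opposite ordering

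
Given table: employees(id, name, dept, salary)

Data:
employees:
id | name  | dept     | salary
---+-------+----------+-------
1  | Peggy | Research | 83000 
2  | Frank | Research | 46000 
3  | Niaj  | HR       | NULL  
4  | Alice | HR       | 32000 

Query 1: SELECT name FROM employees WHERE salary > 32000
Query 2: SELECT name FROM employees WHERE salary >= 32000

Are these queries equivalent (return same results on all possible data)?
No, not equivalent

Query 1 returns: [('Peggy',), ('Frank',)]
Query 2 returns: [('Peggy',), ('Frank',), ('Alice',)]

Reason: > vs >= gives different results when salary = 32000 exists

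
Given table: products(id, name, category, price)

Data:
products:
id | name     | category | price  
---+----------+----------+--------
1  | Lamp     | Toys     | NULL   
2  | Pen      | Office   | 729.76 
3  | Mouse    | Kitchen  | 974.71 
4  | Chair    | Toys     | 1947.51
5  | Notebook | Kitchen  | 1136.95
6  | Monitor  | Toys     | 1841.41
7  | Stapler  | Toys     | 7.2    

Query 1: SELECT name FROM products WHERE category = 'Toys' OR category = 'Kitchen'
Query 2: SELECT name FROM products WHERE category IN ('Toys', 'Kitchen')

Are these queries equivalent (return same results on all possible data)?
Yes, equivalent

Both queries return: [('Chair',), ('Lamp',), ('Monitor',), ('Mouse',), ('Notebook',), ('Stapler',)]

Reason: OR vs IN are equivalent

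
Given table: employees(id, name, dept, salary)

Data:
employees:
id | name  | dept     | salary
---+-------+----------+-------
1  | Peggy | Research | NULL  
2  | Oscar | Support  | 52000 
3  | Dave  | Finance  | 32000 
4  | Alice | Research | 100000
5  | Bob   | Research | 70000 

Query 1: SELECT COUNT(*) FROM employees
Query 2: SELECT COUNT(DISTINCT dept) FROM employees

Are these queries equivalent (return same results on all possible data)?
No, not equivalent

Query 1 returns: [(5,)]
Query 2 returns: [(3,)]

Reason: COUNT(*) counts rows, COUNT(DISTINCT dept) counts unique depts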